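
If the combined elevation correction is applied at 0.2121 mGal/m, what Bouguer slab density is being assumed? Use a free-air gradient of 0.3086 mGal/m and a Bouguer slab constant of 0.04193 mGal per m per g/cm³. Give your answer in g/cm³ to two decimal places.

2.30

0.2121 = 0.3086 − 0.04193 × ρ
ρ = (0.3086 − 0.2121) / 0.04193 = 2.30 g/cm³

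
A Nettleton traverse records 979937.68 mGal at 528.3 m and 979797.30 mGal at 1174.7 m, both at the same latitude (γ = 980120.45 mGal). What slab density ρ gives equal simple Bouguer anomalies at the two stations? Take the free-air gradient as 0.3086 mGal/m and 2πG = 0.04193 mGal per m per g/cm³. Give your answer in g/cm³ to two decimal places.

Δg_obs = 979797.30 − 979937.68 = -140.38 mGal over Δh = 1174.7 − 528.3 = 646.4 m
Equal Bouguer anomalies ⇒ Δg_obs + (0.3086 − 0.04193ρ)·Δh = 0
0.3086 − 0.04193ρ = −Δg_obs/Δh = 0.21717
ρ = (0.3086 − 0.21717) / 0.04193 = 2.18 g/cm³

2.18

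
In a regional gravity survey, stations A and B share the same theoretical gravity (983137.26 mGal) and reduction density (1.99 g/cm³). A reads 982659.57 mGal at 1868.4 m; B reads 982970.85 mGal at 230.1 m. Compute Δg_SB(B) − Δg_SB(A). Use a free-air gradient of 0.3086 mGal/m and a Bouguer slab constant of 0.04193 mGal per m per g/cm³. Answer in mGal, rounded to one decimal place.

Δg_SB(A) = 982659.57 − 983137.26 + 0.3086×1868.4 − 0.04193×1.99×1868.4 = -57.00 mGal
Δg_SB(B) = 982970.85 − 983137.26 + 0.3086×230.1 − 0.04193×1.99×230.1 = -114.60 mGal
Difference = -114.60 − (-57.00) = -57.60 mGal

-57.6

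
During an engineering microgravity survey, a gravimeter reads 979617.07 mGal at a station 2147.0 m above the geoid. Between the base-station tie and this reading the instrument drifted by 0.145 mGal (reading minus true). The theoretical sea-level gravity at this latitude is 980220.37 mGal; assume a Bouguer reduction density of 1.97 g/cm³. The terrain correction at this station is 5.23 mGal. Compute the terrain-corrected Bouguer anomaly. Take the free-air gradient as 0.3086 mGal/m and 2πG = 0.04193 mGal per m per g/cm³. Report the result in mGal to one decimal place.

-113.0

Drift-corrected reading = 979617.07 − (0.145) = 979616.925 mGal
Free-air correction = 0.3086 × 2147.0 = 662.56 mGal
Free-air anomaly = 979616.925 − 980220.37 + (662.56) = 59.115 mGal
Bouguer slab correction = 0.04193 × 1.97 × 2147.0 = 177.35 mGal
Simple Bouguer anomaly = 59.115 − (177.35) = -118.235 mGal
Complete Bouguer anomaly = -118.235 + 5.23 = -113.005 mGal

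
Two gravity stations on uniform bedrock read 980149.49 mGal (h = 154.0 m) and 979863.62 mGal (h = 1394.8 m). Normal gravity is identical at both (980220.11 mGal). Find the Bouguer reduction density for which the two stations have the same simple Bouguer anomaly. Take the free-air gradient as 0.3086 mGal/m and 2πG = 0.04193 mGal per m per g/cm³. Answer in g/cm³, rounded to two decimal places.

Δg_obs = 979863.62 − 980149.49 = -285.87 mGal over Δh = 1394.8 − 154.0 = 1240.8 m
Equal Bouguer anomalies ⇒ Δg_obs + (0.3086 − 0.04193ρ)·Δh = 0
0.3086 − 0.04193ρ = −Δg_obs/Δh = 0.23039
ρ = (0.3086 − 0.23039) / 0.04193 = 1.87 g/cm³

1.87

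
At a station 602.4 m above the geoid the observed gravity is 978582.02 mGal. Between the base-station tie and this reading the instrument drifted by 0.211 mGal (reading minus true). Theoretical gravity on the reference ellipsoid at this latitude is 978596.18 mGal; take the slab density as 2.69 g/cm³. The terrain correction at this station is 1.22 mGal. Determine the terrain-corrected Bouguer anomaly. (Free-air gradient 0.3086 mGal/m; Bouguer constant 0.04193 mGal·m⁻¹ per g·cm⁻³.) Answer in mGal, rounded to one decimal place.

104.8

Drift-corrected reading = 978582.02 − (0.211) = 978581.809 mGal
Free-air correction = 0.3086 × 602.4 = 185.90 mGal
Free-air anomaly = 978581.809 − 978596.18 + (185.90) = 171.529 mGal
Bouguer slab correction = 0.04193 × 2.69 × 602.4 = 67.95 mGal
Simple Bouguer anomaly = 171.529 − (67.95) = 103.579 mGal
Complete Bouguer anomaly = 103.579 + 1.22 = 104.799 mGal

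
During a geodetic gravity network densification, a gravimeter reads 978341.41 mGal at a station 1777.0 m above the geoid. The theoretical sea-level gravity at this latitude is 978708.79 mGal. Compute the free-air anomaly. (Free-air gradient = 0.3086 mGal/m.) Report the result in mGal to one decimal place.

181.0

Free-air correction = 0.3086 × 1777.0 = 548.38 mGal
Free-air anomaly = 978341.41 − 978708.79 + (548.38) = 181.00 mGal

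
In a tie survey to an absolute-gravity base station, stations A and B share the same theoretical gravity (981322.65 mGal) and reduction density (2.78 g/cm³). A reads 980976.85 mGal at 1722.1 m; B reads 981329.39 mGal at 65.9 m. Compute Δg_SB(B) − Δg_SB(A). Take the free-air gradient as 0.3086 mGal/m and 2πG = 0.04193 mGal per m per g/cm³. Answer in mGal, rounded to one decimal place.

34.5

Δg_SB(A) = 980976.85 − 981322.65 + 0.3086×1722.1 − 0.04193×2.78×1722.1 = -15.10 mGal
Δg_SB(B) = 981329.39 − 981322.65 + 0.3086×65.9 − 0.04193×2.78×65.9 = 19.40 mGal
Difference = 19.40 − (-15.10) = 34.50 mGal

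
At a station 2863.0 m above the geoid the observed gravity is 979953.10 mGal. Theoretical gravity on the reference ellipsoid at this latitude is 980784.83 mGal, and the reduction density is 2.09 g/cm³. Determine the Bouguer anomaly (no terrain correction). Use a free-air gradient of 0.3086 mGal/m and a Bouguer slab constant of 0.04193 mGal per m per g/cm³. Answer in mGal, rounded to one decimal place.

-199.1

Free-air correction = 0.3086 × 2863.0 = 883.52 mGal
Free-air anomaly = 979953.10 − 980784.83 + (883.52) = 51.79 mGal
Bouguer slab correction = 0.04193 × 2.09 × 2863.0 = 250.90 mGal
Simple Bouguer anomaly = 51.79 − (250.90) = -199.11 mGal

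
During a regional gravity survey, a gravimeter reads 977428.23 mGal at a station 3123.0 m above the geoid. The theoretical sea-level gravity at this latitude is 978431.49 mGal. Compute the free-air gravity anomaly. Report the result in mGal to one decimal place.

-39.5

Free-air correction = 0.3086 × 3123.0 = 963.76 mGal
Free-air anomaly = 977428.23 − 978431.49 + (963.76) = -39.50 mGal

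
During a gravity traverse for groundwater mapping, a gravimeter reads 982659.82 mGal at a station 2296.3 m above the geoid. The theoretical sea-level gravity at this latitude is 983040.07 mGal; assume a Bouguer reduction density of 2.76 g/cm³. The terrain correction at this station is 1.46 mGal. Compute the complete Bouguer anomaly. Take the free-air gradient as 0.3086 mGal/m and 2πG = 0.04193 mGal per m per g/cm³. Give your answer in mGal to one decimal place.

Free-air correction = 0.3086 × 2296.3 = 708.64 mGal
Free-air anomaly = 982659.82 − 983040.07 + (708.64) = 328.39 mGal
Bouguer slab correction = 0.04193 × 2.76 × 2296.3 = 265.74 mGal
Simple Bouguer anomaly = 328.39 − (265.74) = 62.65 mGal
Complete Bouguer anomaly = 62.65 + 1.46 = 64.11 mGal

64.1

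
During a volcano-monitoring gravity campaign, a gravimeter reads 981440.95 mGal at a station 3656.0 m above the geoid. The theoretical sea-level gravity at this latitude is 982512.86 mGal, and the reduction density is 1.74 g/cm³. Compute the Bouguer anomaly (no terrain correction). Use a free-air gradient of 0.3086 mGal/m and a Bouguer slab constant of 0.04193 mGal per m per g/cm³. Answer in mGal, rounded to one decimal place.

Free-air correction = 0.3086 × 3656.0 = 1128.24 mGal
Free-air anomaly = 981440.95 − 982512.86 + (1128.24) = 56.33 mGal
Bouguer slab correction = 0.04193 × 1.74 × 3656.0 = 266.74 mGal
Simple Bouguer anomaly = 56.33 − (266.74) = -210.41 mGal

-210.4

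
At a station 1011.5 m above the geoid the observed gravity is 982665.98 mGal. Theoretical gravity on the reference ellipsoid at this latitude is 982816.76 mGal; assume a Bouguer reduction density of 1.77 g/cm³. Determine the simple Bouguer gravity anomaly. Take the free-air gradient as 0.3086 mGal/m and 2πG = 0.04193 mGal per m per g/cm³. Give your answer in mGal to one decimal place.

86.3

Free-air correction = 0.3086 × 1011.5 = 312.15 mGal
Free-air anomaly = 982665.98 − 982816.76 + (312.15) = 161.37 mGal
Bouguer slab correction = 0.04193 × 1.77 × 1011.5 = 75.07 mGal
Simple Bouguer anomaly = 161.37 − (75.07) = 86.30 mGal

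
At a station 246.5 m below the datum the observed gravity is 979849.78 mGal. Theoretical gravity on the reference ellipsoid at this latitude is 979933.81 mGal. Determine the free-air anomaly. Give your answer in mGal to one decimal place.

-160.1

Free-air correction = 0.3086 × -246.5 = -76.07 mGal
Free-air anomaly = 979849.78 − 979933.81 + (-76.07) = -160.10 mGal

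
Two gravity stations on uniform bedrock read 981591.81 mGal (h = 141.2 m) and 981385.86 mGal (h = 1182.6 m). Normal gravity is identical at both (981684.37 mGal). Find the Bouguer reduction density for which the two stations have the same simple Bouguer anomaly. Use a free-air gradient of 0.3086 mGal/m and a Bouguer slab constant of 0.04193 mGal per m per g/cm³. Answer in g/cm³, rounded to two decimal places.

Δg_obs = 981385.86 − 981591.81 = -205.95 mGal over Δh = 1182.6 − 141.2 = 1041.4 m
Equal Bouguer anomalies ⇒ Δg_obs + (0.3086 − 0.04193ρ)·Δh = 0
0.3086 − 0.04193ρ = −Δg_obs/Δh = 0.19776
ρ = (0.3086 − 0.19776) / 0.04193 = 2.64 g/cm³

2.64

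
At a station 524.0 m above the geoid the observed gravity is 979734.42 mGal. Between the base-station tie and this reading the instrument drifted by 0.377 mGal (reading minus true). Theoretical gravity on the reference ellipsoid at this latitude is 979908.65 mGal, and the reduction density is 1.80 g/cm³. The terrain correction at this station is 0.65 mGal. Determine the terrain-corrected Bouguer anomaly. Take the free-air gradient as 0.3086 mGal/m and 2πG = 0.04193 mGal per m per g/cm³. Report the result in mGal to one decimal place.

-51.8

Drift-corrected reading = 979734.42 − (0.377) = 979734.043 mGal
Free-air correction = 0.3086 × 524.0 = 161.71 mGal
Free-air anomaly = 979734.043 − 979908.65 + (161.71) = -12.897 mGal
Bouguer slab correction = 0.04193 × 1.80 × 524.0 = 39.55 mGal
Simple Bouguer anomaly = -12.897 − (39.55) = -52.447 mGal
Complete Bouguer anomaly = -52.447 + 0.65 = -51.797 mGal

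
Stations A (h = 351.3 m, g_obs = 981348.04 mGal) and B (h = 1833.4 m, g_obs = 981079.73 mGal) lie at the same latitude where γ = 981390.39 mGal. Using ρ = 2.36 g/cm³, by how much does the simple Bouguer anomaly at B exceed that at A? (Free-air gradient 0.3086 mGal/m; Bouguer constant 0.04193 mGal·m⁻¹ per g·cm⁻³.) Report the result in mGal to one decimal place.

42.4

Δg_SB(A) = 981348.04 − 981390.39 + 0.3086×351.3 − 0.04193×2.36×351.3 = 31.30 mGal
Δg_SB(B) = 981079.73 − 981390.39 + 0.3086×1833.4 − 0.04193×2.36×1833.4 = 73.70 mGal
Difference = 73.70 − (31.30) = 42.40 mGal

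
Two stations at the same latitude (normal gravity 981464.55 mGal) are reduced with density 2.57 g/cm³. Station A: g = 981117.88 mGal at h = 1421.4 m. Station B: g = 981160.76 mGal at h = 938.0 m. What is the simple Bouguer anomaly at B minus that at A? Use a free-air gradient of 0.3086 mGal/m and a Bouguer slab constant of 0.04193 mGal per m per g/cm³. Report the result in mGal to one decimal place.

Δg_SB(A) = 981117.88 − 981464.55 + 0.3086×1421.4 − 0.04193×2.57×1421.4 = -61.20 mGal
Δg_SB(B) = 981160.76 − 981464.55 + 0.3086×938.0 − 0.04193×2.57×938.0 = -115.40 mGal
Difference = -115.40 − (-61.20) = -54.20 mGal

-54.2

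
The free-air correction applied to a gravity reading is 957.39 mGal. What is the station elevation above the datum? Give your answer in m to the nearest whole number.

h = 957.39 / 0.3086 = 3102.37 m

3102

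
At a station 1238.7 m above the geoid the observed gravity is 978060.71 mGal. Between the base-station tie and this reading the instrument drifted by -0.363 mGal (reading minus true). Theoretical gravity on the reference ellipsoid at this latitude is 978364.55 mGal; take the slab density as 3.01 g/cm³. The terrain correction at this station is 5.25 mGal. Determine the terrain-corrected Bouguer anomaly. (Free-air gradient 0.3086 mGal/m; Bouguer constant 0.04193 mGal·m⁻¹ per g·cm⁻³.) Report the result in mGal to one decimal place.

-72.3

Drift-corrected reading = 978060.71 − (-0.363) = 978061.073 mGal
Free-air correction = 0.3086 × 1238.7 = 382.26 mGal
Free-air anomaly = 978061.073 − 978364.55 + (382.26) = 78.783 mGal
Bouguer slab correction = 0.04193 × 3.01 × 1238.7 = 156.34 mGal
Simple Bouguer anomaly = 78.783 − (156.34) = -77.557 mGal
Complete Bouguer anomaly = -77.557 + 5.25 = -72.307 mGal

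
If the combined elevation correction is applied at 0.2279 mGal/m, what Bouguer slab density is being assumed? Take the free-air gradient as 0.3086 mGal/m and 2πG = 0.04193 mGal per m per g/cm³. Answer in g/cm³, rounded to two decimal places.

1.92

0.2279 = 0.3086 − 0.04193 × ρ
ρ = (0.3086 − 0.2279) / 0.04193 = 1.92 g/cm³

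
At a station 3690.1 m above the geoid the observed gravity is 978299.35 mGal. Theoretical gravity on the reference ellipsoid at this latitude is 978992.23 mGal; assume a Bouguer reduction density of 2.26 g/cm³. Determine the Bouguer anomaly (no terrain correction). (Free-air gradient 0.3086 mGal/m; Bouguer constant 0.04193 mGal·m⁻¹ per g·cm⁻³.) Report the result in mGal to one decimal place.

Free-air correction = 0.3086 × 3690.1 = 1138.76 mGal
Free-air anomaly = 978299.35 − 978992.23 + (1138.76) = 445.88 mGal
Bouguer slab correction = 0.04193 × 2.26 × 3690.1 = 349.68 mGal
Simple Bouguer anomaly = 445.88 − (349.68) = 96.20 mGal

96.2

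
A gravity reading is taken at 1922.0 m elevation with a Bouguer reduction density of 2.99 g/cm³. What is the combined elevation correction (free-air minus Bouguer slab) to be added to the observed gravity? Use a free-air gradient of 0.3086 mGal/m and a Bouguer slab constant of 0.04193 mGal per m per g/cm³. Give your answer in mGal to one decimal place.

Combined gradient = 0.3086 − 0.04193 × 2.99 = 0.1832293 mGal/m
Combined elevation correction = 0.1832293 × 1922.0 = 352.2 mGal

352.2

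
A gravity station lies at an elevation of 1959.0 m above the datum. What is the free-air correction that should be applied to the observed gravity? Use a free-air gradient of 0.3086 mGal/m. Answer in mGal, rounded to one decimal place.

604.5

Free-air correction = 0.3086 × 1959.0 = 604.5 mGal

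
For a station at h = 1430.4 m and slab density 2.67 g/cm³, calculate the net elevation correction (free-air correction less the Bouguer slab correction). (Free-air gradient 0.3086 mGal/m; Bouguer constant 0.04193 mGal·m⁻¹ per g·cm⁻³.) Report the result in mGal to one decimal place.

281.3

Combined gradient = 0.3086 − 0.04193 × 2.67 = 0.1966469 mGal/m
Combined elevation correction = 0.1966469 × 1430.4 = 281.3 mGal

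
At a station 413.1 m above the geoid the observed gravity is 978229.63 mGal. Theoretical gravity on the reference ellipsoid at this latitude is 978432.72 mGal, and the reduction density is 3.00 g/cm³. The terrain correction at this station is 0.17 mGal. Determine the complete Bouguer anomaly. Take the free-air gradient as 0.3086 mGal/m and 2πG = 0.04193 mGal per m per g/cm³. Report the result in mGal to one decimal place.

-127.4

Free-air correction = 0.3086 × 413.1 = 127.48 mGal
Free-air anomaly = 978229.63 − 978432.72 + (127.48) = -75.61 mGal
Bouguer slab correction = 0.04193 × 3.00 × 413.1 = 51.96 mGal
Simple Bouguer anomaly = -75.61 − (51.96) = -127.57 mGal
Complete Bouguer anomaly = -127.57 + 0.17 = -127.40 mGal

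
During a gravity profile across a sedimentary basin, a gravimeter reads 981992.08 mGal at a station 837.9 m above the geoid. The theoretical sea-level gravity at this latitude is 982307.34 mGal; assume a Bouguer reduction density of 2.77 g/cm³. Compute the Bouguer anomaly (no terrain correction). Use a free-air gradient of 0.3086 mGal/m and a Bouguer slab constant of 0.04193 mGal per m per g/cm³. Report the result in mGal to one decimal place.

Free-air correction = 0.3086 × 837.9 = 258.58 mGal
Free-air anomaly = 981992.08 − 982307.34 + (258.58) = -56.68 mGal
Bouguer slab correction = 0.04193 × 2.77 × 837.9 = 97.32 mGal
Simple Bouguer anomaly = -56.68 − (97.32) = -154.00 mGal

-154.0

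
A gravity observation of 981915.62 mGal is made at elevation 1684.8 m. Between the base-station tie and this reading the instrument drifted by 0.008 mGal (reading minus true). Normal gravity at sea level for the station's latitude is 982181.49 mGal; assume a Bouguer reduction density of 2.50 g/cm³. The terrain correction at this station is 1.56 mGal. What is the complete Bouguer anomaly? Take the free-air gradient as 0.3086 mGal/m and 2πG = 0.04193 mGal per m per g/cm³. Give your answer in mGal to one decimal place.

79.0

Drift-corrected reading = 981915.62 − (0.008) = 981915.612 mGal
Free-air correction = 0.3086 × 1684.8 = 519.93 mGal
Free-air anomaly = 981915.612 − 982181.49 + (519.93) = 254.052 mGal
Bouguer slab correction = 0.04193 × 2.50 × 1684.8 = 176.61 mGal
Simple Bouguer anomaly = 254.052 − (176.61) = 77.442 mGal
Complete Bouguer anomaly = 77.442 + 1.56 = 79.002 mGal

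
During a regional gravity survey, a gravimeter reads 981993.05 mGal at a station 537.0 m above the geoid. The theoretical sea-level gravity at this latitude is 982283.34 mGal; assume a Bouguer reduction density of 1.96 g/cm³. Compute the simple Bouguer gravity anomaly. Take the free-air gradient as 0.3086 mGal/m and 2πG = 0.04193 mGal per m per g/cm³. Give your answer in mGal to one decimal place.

Free-air correction = 0.3086 × 537.0 = 165.72 mGal
Free-air anomaly = 981993.05 − 982283.34 + (165.72) = -124.57 mGal
Bouguer slab correction = 0.04193 × 1.96 × 537.0 = 44.13 mGal
Simple Bouguer anomaly = -124.57 − (44.13) = -168.70 mGal

-168.7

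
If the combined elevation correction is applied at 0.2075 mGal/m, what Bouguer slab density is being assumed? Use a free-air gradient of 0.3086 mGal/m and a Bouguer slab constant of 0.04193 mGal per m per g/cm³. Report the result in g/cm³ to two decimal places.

0.2075 = 0.3086 − 0.04193 × ρ
ρ = (0.3086 − 0.2075) / 0.04193 = 2.41 g/cm³

2.41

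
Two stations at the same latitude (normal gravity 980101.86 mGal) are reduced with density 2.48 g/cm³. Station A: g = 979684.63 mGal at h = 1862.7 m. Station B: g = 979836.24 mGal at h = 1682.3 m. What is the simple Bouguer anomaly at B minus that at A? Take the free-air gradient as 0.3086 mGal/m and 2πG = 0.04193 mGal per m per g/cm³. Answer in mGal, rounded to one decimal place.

114.7

Δg_SB(A) = 979684.63 − 980101.86 + 0.3086×1862.7 − 0.04193×2.48×1862.7 = -36.10 mGal
Δg_SB(B) = 979836.24 − 980101.86 + 0.3086×1682.3 − 0.04193×2.48×1682.3 = 78.60 mGal
Difference = 78.60 − (-36.10) = 114.70 mGal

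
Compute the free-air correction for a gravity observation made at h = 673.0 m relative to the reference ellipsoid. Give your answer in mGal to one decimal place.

207.7

Free-air correction = 0.3086 × 673.0 = 207.7 mGal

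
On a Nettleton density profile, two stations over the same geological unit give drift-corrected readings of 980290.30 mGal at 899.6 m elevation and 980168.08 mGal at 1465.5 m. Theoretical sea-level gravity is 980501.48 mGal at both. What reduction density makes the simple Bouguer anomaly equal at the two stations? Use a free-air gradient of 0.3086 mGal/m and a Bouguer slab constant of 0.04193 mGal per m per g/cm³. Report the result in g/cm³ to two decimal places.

2.21

Δg_obs = 980168.08 − 980290.30 = -122.22 mGal over Δh = 1465.5 − 899.6 = 565.9 m
Equal Bouguer anomalies ⇒ Δg_obs + (0.3086 − 0.04193ρ)·Δh = 0
0.3086 − 0.04193ρ = −Δg_obs/Δh = 0.21597
ρ = (0.3086 − 0.21597) / 0.04193 = 2.21 g/cm³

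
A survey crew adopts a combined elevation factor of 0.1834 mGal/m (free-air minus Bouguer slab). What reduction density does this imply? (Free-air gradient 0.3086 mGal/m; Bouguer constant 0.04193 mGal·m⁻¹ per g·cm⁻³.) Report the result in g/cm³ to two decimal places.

0.1834 = 0.3086 − 0.04193 × ρ
ρ = (0.3086 − 0.1834) / 0.04193 = 2.99 g/cm³

2.99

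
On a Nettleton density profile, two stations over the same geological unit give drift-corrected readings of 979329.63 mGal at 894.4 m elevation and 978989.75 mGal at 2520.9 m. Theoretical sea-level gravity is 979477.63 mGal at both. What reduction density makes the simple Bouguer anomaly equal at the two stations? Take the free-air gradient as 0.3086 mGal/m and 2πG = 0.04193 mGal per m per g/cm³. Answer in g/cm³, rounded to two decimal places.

2.38

Δg_obs = 978989.75 − 979329.63 = -339.88 mGal over Δh = 2520.9 − 894.4 = 1626.5 m
Equal Bouguer anomalies ⇒ Δg_obs + (0.3086 − 0.04193ρ)·Δh = 0
0.3086 − 0.04193ρ = −Δg_obs/Δh = 0.20896
ρ = (0.3086 − 0.20896) / 0.04193 = 2.38 g/cm³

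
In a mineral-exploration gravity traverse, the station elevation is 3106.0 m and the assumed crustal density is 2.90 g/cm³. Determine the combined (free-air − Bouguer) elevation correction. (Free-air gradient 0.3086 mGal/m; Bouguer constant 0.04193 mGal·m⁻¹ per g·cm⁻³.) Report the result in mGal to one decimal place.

580.8

Combined gradient = 0.3086 − 0.04193 × 2.90 = 0.1870030 mGal/m
Combined elevation correction = 0.1870030 × 3106.0 = 580.8 mGal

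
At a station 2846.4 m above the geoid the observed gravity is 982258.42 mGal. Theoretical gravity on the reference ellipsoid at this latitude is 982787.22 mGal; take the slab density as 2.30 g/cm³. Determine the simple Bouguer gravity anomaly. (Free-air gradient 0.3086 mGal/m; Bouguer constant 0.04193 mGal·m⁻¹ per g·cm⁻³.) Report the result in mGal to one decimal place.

75.1

Free-air correction = 0.3086 × 2846.4 = 878.40 mGal
Free-air anomaly = 982258.42 − 982787.22 + (878.40) = 349.60 mGal
Bouguer slab correction = 0.04193 × 2.30 × 2846.4 = 274.50 mGal
Simple Bouguer anomaly = 349.60 − (274.50) = 75.10 mGal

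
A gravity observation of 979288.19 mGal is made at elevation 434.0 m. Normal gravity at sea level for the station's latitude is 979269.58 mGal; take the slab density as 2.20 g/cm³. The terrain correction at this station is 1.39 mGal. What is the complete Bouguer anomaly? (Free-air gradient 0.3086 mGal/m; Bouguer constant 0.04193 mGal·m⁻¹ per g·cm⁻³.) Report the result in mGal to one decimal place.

Free-air correction = 0.3086 × 434.0 = 133.93 mGal
Free-air anomaly = 979288.19 − 979269.58 + (133.93) = 152.54 mGal
Bouguer slab correction = 0.04193 × 2.20 × 434.0 = 40.03 mGal
Simple Bouguer anomaly = 152.54 − (40.03) = 112.51 mGal
Complete Bouguer anomaly = 112.51 + 1.39 = 113.90 mGal

113.9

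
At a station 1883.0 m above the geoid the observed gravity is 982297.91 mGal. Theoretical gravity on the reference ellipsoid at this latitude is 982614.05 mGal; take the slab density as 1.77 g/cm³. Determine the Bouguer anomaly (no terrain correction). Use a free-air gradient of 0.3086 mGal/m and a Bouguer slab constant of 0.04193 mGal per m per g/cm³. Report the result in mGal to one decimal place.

125.2

Free-air correction = 0.3086 × 1883.0 = 581.09 mGal
Free-air anomaly = 982297.91 − 982614.05 + (581.09) = 264.95 mGal
Bouguer slab correction = 0.04193 × 1.77 × 1883.0 = 139.75 mGal
Simple Bouguer anomaly = 264.95 − (139.75) = 125.20 mGal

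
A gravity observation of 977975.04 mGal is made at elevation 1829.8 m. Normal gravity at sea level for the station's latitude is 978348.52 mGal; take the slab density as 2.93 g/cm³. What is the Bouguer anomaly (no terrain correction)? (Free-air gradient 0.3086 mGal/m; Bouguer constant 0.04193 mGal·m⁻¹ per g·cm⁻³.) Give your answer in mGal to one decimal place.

-33.6

Free-air correction = 0.3086 × 1829.8 = 564.68 mGal
Free-air anomaly = 977975.04 − 978348.52 + (564.68) = 191.20 mGal
Bouguer slab correction = 0.04193 × 2.93 × 1829.8 = 224.80 mGal
Simple Bouguer anomaly = 191.20 − (224.80) = -33.60 mGal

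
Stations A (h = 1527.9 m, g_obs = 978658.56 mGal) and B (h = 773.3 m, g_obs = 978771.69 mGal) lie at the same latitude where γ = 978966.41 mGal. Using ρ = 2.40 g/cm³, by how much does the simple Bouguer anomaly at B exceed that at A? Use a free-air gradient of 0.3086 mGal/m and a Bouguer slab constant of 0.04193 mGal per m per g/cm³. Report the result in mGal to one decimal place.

-43.8

Δg_SB(A) = 978658.56 − 978966.41 + 0.3086×1527.9 − 0.04193×2.40×1527.9 = 9.90 mGal
Δg_SB(B) = 978771.69 − 978966.41 + 0.3086×773.3 − 0.04193×2.40×773.3 = -33.90 mGal
Difference = -33.90 − (9.90) = -43.80 mGal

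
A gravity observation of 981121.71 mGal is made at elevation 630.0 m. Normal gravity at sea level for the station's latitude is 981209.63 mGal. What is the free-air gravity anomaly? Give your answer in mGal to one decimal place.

Free-air correction = 0.3086 × 630.0 = 194.42 mGal
Free-air anomaly = 981121.71 − 981209.63 + (194.42) = 106.50 mGal

106.5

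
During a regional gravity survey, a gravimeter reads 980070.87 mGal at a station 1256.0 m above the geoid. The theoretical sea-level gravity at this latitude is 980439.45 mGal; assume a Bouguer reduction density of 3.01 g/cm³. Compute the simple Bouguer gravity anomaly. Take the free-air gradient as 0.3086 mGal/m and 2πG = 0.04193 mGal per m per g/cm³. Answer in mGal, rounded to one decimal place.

-139.5

Free-air correction = 0.3086 × 1256.0 = 387.60 mGal
Free-air anomaly = 980070.87 − 980439.45 + (387.60) = 19.02 mGal
Bouguer slab correction = 0.04193 × 3.01 × 1256.0 = 158.52 mGal
Simple Bouguer anomaly = 19.02 − (158.52) = -139.50 mGal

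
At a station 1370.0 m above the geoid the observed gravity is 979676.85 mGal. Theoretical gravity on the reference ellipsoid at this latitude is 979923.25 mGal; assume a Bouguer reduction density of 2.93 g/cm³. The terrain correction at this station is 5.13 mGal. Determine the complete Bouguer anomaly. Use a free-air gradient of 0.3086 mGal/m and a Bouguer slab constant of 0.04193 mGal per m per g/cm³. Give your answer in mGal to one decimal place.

Free-air correction = 0.3086 × 1370.0 = 422.78 mGal
Free-air anomaly = 979676.85 − 979923.25 + (422.78) = 176.38 mGal
Bouguer slab correction = 0.04193 × 2.93 × 1370.0 = 168.31 mGal
Simple Bouguer anomaly = 176.38 − (168.31) = 8.07 mGal
Complete Bouguer anomaly = 8.07 + 5.13 = 13.20 mGal

13.2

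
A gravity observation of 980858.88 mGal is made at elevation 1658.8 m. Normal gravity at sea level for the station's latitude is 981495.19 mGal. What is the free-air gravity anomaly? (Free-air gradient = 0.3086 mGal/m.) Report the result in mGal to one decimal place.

Free-air correction = 0.3086 × 1658.8 = 511.91 mGal
Free-air anomaly = 980858.88 − 981495.19 + (511.91) = -124.40 mGal

-124.4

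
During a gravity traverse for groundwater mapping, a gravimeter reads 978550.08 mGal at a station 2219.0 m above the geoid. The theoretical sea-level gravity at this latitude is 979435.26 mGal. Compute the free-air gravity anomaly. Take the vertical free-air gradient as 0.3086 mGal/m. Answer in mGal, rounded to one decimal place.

-200.4

Free-air correction = 0.3086 × 2219.0 = 684.78 mGal
Free-air anomaly = 978550.08 − 979435.26 + (684.78) = -200.40 mGal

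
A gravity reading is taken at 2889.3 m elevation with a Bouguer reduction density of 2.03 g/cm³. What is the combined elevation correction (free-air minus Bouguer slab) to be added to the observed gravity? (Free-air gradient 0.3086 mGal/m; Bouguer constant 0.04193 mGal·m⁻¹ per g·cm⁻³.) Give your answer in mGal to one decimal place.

645.7

Combined gradient = 0.3086 − 0.04193 × 2.03 = 0.2234821 mGal/m
Combined elevation correction = 0.2234821 × 2889.3 = 645.7 mGal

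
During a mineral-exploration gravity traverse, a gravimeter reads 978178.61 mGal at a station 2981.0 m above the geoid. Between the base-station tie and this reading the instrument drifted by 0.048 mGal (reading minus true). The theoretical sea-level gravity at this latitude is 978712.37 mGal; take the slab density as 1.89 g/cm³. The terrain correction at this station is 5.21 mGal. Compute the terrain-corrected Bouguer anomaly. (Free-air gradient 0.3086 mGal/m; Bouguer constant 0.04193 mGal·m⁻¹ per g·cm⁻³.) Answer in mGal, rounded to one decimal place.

Drift-corrected reading = 978178.61 − (0.048) = 978178.562 mGal
Free-air correction = 0.3086 × 2981.0 = 919.94 mGal
Free-air anomaly = 978178.562 − 978712.37 + (919.94) = 386.132 mGal
Bouguer slab correction = 0.04193 × 1.89 × 2981.0 = 236.24 mGal
Simple Bouguer anomaly = 386.132 − (236.24) = 149.892 mGal
Complete Bouguer anomaly = 149.892 + 5.21 = 155.102 mGal

155.1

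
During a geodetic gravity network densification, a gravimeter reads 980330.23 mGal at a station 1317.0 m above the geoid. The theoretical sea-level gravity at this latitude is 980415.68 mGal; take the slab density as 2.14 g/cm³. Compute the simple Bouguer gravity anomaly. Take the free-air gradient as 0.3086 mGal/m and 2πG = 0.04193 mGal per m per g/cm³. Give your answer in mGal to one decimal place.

202.8

Free-air correction = 0.3086 × 1317.0 = 406.43 mGal
Free-air anomaly = 980330.23 − 980415.68 + (406.43) = 320.98 mGal
Bouguer slab correction = 0.04193 × 2.14 × 1317.0 = 118.17 mGal
Simple Bouguer anomaly = 320.98 − (118.17) = 202.81 mGal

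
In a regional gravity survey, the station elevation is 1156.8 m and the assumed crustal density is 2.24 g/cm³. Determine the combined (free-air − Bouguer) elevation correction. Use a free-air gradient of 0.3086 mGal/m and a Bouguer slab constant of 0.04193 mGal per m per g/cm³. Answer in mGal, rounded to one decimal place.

248.3

Combined gradient = 0.3086 − 0.04193 × 2.24 = 0.2146768 mGal/m
Combined elevation correction = 0.2146768 × 1156.8 = 248.3 mGal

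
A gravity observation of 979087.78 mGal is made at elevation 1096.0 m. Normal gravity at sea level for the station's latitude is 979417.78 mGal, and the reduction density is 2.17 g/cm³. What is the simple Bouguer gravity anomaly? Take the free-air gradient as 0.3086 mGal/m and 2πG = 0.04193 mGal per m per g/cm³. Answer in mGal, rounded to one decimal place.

Free-air correction = 0.3086 × 1096.0 = 338.23 mGal
Free-air anomaly = 979087.78 − 979417.78 + (338.23) = 8.23 mGal
Bouguer slab correction = 0.04193 × 2.17 × 1096.0 = 99.72 mGal
Simple Bouguer anomaly = 8.23 − (99.72) = -91.49 mGal

-91.5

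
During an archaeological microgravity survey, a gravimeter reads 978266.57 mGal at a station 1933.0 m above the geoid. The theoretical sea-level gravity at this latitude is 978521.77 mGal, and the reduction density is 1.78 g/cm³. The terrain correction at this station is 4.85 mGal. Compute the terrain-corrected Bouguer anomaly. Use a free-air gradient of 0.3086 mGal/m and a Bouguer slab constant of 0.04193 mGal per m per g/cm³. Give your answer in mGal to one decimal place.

201.9

Free-air correction = 0.3086 × 1933.0 = 596.52 mGal
Free-air anomaly = 978266.57 − 978521.77 + (596.52) = 341.32 mGal
Bouguer slab correction = 0.04193 × 1.78 × 1933.0 = 144.27 mGal
Simple Bouguer anomaly = 341.32 − (144.27) = 197.05 mGal
Complete Bouguer anomaly = 197.05 + 4.85 = 201.90 mGal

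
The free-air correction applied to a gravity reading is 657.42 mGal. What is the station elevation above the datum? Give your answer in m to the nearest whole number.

h = 657.42 / 0.3086 = 2130.33 m

2130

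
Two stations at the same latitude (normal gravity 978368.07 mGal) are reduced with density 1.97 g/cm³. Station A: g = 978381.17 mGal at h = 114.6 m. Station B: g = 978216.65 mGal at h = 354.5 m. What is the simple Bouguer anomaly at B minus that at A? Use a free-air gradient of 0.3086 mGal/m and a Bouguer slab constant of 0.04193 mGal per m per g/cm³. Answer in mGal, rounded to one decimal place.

Δg_SB(A) = 978381.17 − 978368.07 + 0.3086×114.6 − 0.04193×1.97×114.6 = 39.00 mGal
Δg_SB(B) = 978216.65 − 978368.07 + 0.3086×354.5 − 0.04193×1.97×354.5 = -71.30 mGal
Difference = -71.30 − (39.00) = -110.30 mGal

-110.3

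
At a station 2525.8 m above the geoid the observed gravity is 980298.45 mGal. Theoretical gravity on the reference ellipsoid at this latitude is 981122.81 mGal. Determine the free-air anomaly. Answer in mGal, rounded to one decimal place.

Free-air correction = 0.3086 × 2525.8 = 779.46 mGal
Free-air anomaly = 980298.45 − 981122.81 + (779.46) = -44.90 mGal

-44.9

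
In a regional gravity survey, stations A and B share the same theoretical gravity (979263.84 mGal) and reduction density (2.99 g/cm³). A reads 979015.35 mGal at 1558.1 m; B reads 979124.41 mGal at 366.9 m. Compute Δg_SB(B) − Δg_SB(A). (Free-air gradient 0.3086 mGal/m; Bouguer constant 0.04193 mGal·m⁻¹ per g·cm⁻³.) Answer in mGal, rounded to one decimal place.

-109.2

Δg_SB(A) = 979015.35 − 979263.84 + 0.3086×1558.1 − 0.04193×2.99×1558.1 = 37.00 mGal
Δg_SB(B) = 979124.41 − 979263.84 + 0.3086×366.9 − 0.04193×2.99×366.9 = -72.20 mGal
Difference = -72.20 − (37.00) = -109.20 mGal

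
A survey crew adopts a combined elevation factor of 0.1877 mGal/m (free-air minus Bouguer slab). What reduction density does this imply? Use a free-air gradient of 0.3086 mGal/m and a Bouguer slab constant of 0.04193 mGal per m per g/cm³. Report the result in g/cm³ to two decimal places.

2.88

0.1877 = 0.3086 − 0.04193 × ρ
ρ = (0.3086 − 0.1877) / 0.04193 = 2.88 g/cm³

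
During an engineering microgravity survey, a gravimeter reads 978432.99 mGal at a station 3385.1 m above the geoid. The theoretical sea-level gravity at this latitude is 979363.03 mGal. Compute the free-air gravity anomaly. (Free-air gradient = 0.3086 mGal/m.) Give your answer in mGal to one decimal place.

Free-air correction = 0.3086 × 3385.1 = 1044.64 mGal
Free-air anomaly = 978432.99 − 979363.03 + (1044.64) = 114.60 mGal

114.6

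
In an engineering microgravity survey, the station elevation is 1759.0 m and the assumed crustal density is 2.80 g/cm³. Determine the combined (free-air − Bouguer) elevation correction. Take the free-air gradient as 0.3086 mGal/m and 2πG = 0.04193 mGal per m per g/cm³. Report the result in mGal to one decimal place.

336.3

Combined gradient = 0.3086 − 0.04193 × 2.80 = 0.1911960 mGal/m
Combined elevation correction = 0.1911960 × 1759.0 = 336.3 mGal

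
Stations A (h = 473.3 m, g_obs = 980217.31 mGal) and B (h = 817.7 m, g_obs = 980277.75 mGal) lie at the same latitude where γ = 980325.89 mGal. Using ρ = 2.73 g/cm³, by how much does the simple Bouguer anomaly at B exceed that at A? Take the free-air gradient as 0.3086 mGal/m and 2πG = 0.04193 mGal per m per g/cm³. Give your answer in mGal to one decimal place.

Δg_SB(A) = 980217.31 − 980325.89 + 0.3086×473.3 − 0.04193×2.73×473.3 = -16.70 mGal
Δg_SB(B) = 980277.75 − 980325.89 + 0.3086×817.7 − 0.04193×2.73×817.7 = 110.60 mGal
Difference = 110.60 − (-16.70) = 127.30 mGal

127.3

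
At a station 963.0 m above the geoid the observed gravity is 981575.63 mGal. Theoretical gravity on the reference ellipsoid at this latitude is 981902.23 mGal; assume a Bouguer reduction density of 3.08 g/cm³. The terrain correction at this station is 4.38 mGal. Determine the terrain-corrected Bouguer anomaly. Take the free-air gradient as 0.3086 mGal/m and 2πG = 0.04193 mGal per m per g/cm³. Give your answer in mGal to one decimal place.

Free-air correction = 0.3086 × 963.0 = 297.18 mGal
Free-air anomaly = 981575.63 − 981902.23 + (297.18) = -29.42 mGal
Bouguer slab correction = 0.04193 × 3.08 × 963.0 = 124.37 mGal
Simple Bouguer anomaly = -29.42 − (124.37) = -153.79 mGal
Complete Bouguer anomaly = -153.79 + 4.38 = -149.41 mGal

-149.4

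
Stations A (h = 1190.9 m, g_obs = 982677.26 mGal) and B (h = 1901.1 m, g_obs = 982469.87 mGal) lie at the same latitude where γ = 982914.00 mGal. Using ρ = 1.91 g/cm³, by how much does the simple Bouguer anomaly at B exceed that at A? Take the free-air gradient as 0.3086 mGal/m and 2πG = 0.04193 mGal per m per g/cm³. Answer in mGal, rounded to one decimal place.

Δg_SB(A) = 982677.26 − 982914.00 + 0.3086×1190.9 − 0.04193×1.91×1190.9 = 35.40 mGal
Δg_SB(B) = 982469.87 − 982914.00 + 0.3086×1901.1 − 0.04193×1.91×1901.1 = -9.70 mGal
Difference = -9.70 − (35.40) = -45.10 mGal

-45.1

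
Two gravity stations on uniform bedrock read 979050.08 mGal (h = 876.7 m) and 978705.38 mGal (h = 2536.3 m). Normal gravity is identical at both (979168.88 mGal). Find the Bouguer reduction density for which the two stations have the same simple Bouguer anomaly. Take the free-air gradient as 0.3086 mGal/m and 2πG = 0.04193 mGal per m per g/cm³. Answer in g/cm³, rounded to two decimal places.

Δg_obs = 978705.38 − 979050.08 = -344.70 mGal over Δh = 2536.3 − 876.7 = 1659.6 m
Equal Bouguer anomalies ⇒ Δg_obs + (0.3086 − 0.04193ρ)·Δh = 0
0.3086 − 0.04193ρ = −Δg_obs/Δh = 0.20770
ρ = (0.3086 − 0.20770) / 0.04193 = 2.41 g/cm³

2.41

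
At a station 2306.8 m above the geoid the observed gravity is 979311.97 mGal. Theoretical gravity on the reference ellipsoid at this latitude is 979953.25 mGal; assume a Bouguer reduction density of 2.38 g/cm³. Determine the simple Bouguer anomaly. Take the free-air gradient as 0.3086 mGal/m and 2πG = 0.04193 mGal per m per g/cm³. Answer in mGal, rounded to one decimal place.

Free-air correction = 0.3086 × 2306.8 = 711.88 mGal
Free-air anomaly = 979311.97 − 979953.25 + (711.88) = 70.60 mGal
Bouguer slab correction = 0.04193 × 2.38 × 2306.8 = 230.20 mGal
Simple Bouguer anomaly = 70.60 − (230.20) = -159.60 mGal

-159.6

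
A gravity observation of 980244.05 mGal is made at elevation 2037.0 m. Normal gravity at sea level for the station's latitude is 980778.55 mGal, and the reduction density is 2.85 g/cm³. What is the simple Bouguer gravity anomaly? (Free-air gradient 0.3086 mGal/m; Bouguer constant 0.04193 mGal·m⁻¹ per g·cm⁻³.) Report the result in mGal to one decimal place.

-149.3

Free-air correction = 0.3086 × 2037.0 = 628.62 mGal
Free-air anomaly = 980244.05 − 980778.55 + (628.62) = 94.12 mGal
Bouguer slab correction = 0.04193 × 2.85 × 2037.0 = 243.42 mGal
Simple Bouguer anomaly = 94.12 − (243.42) = -149.30 mGal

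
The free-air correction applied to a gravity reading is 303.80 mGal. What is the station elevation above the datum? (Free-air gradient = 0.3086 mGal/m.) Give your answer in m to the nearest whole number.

984

h = 303.80 / 0.3086 = 984.45 m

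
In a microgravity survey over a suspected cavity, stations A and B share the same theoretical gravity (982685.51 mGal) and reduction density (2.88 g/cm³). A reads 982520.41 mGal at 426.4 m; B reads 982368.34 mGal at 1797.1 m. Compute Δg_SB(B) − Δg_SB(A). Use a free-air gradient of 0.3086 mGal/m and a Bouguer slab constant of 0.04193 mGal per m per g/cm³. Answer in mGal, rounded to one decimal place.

105.4

Δg_SB(A) = 982520.41 − 982685.51 + 0.3086×426.4 − 0.04193×2.88×426.4 = -85.00 mGal
Δg_SB(B) = 982368.34 − 982685.51 + 0.3086×1797.1 − 0.04193×2.88×1797.1 = 20.40 mGal
Difference = 20.40 − (-85.00) = 105.40 mGal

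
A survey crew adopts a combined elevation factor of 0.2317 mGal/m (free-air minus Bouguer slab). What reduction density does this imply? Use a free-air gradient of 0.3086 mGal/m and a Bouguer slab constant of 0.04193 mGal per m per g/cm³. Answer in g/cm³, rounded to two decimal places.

1.83

0.2317 = 0.3086 − 0.04193 × ρ
ρ = (0.3086 − 0.2317) / 0.04193 = 1.83 g/cm³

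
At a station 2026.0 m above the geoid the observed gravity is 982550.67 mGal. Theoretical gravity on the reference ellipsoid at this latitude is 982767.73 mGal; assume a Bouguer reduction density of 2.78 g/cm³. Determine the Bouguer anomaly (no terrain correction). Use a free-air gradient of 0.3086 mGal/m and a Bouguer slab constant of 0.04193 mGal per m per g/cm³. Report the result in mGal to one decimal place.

Free-air correction = 0.3086 × 2026.0 = 625.22 mGal
Free-air anomaly = 982550.67 − 982767.73 + (625.22) = 408.16 mGal
Bouguer slab correction = 0.04193 × 2.78 × 2026.0 = 236.16 mGal
Simple Bouguer anomaly = 408.16 − (236.16) = 172.00 mGal

172.0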